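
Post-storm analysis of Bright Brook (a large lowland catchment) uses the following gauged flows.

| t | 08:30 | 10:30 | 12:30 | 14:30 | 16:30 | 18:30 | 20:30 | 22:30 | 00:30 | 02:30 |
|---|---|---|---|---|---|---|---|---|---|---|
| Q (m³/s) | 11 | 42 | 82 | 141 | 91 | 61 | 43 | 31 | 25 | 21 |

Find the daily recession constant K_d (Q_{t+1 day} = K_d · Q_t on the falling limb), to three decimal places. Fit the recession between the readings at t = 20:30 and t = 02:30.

Between t = 20:30 and t = 02:30 the flow falls from 43 to 21 m³/s over 3×2 h = 6 h.
Per-interval ratio K = (21/43)^(1/3) = 0.7875; K_d = K^(24/2) = 0.057.

K_d ≈ 0.057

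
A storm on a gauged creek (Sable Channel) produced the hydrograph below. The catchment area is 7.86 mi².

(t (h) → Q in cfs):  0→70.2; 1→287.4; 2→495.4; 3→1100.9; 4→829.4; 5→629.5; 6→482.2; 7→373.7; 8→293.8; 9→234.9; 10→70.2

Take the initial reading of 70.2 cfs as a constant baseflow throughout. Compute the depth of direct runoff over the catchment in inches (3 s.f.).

Direct runoff: 0.0, 217.2, 425.2, 1030.7, 759.2, 559.3, 412.0, 303.5, 223.6, 164.7, 0.0 cfs; ΣQ_DR = 4095 cfs.
V = ΣQ_DR · Δt = 4095 × 3600 s = 1.474 × 10^7 ft³.
Over A = 7.86 mi², depth = V / A = 0.807 in.

d ≈ 0.807 in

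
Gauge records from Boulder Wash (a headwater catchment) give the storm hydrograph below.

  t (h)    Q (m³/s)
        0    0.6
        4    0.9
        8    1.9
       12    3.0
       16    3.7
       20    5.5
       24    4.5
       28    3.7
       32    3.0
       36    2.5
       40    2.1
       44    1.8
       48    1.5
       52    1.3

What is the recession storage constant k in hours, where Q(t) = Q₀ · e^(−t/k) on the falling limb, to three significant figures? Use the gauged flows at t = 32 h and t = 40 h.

On the falling limb, Q drops from 3.0 to 2.1 m³/s between t = 32 h and t = 40 h (Δt = 8 h).
k = −Δt / ln(Q₂/Q₁) = −8 / ln(2.1/3.0) = 22.4 h.

k ≈ 22.4 h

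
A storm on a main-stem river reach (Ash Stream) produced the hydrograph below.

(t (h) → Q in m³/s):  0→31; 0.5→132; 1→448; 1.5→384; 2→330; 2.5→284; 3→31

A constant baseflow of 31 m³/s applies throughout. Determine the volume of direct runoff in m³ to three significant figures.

Direct-runoff ordinates (Q − Q_b): 0.0, 101.0, 417.0, 353.0, 299.0, 253.0, 0.0 m³/s.
ΣQ_DR = 1423 m³/s.
With Δt = 0.5 h = 1800 s, V = ΣQ_DR · Δt = 1423 × 1800 = 2.56 × 10^6 m³.

V ≈ 2.56 × 10^6 m³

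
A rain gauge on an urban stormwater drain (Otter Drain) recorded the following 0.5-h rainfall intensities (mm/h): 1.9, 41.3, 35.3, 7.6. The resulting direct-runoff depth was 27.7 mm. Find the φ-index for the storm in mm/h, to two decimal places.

φ ≈ 10.60 mm/h

Only the 2 blocks with intensity above φ contribute runoff: 41.3, 35.3 mm/h.
Σ(I−φ)·Δt = d  ⇒  (41.3+35.3 − 2φ)·0.5 = 27.7
φ = (76.60 − 27.7/0.5) / 2 = 10.60 mm/h.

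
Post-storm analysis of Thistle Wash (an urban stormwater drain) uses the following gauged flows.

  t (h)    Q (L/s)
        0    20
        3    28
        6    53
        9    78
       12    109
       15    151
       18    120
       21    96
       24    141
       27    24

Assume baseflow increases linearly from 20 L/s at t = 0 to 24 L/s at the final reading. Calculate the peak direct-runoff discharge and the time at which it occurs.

Q_p = 128.78 L/s at t = 15 h

Subtracting baseflow gives direct-runoff ordinates: 0.00, 7.56, 32.11, 56.67, 87.22, 128.78, 97.33, 72.89, 117.44, 0.00 L/s.
The maximum is 128.78 L/s, occurring at the reading for t = 15 h.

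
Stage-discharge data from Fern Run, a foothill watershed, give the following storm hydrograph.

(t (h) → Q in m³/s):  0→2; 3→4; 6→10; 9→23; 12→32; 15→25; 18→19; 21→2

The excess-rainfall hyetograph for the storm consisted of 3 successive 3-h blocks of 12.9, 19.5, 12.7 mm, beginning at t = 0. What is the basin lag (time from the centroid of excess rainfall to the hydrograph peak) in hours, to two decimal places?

t_L ≈ 7.51 h

Centroid of excess rainfall: t_c = Σ P_i·t̄_i / ΣP_i = 4.4867 h (block centres at 1.5, 4.5, 7.5 h).
Hydrograph peak occurs at t = 12 h, so basin lag t_L = 12 − 4.4867 = 7.51 h.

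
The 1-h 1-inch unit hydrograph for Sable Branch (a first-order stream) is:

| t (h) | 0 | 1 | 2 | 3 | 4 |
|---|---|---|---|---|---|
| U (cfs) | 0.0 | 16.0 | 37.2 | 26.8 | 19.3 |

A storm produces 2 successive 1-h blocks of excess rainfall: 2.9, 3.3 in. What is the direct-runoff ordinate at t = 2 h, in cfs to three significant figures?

By discrete convolution, Q_j = Σ (P_i / 1 in) · U_{j−i}.
At t = 2 h (j=2): Q = (2.9/1)·37.2 + (3.3/1)·16.0 = 161 cfs.

Q ≈ 161 cfs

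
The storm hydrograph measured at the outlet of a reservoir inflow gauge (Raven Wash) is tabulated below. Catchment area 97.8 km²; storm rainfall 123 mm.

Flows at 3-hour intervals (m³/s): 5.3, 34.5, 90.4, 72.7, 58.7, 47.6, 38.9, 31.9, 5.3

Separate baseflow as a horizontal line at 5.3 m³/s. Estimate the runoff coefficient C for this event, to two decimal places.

ΣQ_DR = 337.6 m³/s; V = ΣQ_DR·Δt = 3.646 × 10^6 m³.
Runoff depth d = V / A = 37.28 mm.
C = d / P = 37.28 / 123 = 0.30.

C ≈ 0.30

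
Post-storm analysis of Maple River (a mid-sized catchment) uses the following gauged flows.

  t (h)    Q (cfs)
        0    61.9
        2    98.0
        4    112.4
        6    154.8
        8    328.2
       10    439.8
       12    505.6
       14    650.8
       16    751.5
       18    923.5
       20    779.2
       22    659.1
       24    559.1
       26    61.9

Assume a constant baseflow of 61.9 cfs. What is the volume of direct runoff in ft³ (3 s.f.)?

V ≈ 3.76 × 10^7 ft³

Direct-runoff ordinates (Q − Q_b): 0.0, 36.1, 50.5, 92.9, 266.3, 377.9, 443.7, 588.9, 689.6, 861.6, 717.3, 597.2, 497.2, 0.0 cfs.
ΣQ_DR = 5219 cfs.
With Δt = 2 h = 7200 s, V = ΣQ_DR · Δt = 5219 × 7200 = 3.76 × 10^7 ft³.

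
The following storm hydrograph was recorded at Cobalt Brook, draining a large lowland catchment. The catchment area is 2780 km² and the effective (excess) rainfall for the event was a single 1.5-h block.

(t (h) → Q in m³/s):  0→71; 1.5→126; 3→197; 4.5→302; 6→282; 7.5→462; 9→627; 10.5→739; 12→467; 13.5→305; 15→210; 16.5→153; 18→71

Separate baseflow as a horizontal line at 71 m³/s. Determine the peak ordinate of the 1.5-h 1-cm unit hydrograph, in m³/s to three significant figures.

U_p ≈ 1110 m³/s

Direct runoff: 0.0, 55.0, 126.0, 231.0, 211.0, 391.0, 556.0, 668.0, 396.0, 234.0, 139.0, 82.0, 0.0 m³/s; ΣQ_DR = 3089 m³/s, peak = 668.0 m³/s.
Runoff depth d = ΣQ_DR·Δt / A = 3089 × 5400 / (2780 km²) = 6.000 mm.
The 1-cm UH is the DRH scaled by (10 mm)/d, so U_p = 668.0 × 10/6.000 = 1110 m³/s.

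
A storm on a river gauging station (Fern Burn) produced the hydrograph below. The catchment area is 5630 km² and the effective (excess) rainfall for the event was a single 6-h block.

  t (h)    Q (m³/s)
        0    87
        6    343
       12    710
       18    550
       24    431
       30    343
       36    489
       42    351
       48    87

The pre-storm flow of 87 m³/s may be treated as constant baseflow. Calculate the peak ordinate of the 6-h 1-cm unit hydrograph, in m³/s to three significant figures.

U_p ≈ 623 m³/s

Direct runoff: 0.0, 256.0, 623.0, 463.0, 344.0, 256.0, 402.0, 264.0, 0.0 m³/s; ΣQ_DR = 2608 m³/s, peak = 623.0 m³/s.
Runoff depth d = ΣQ_DR·Δt / A = 2608 × 21600 / (5630 km²) = 10.01 mm.
The 1-cm UH is the DRH scaled by (10 mm)/d, so U_p = 623.0 × 10/10.01 = 623 m³/s.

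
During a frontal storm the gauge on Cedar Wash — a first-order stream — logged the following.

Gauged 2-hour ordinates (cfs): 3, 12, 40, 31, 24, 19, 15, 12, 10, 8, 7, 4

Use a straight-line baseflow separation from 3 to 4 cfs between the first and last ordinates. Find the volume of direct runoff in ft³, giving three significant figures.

Direct-runoff ordinates (Q − Q_b): 0.00, 8.91, 36.82, 27.73, 20.64, 15.55, 11.45, 8.36, 6.27, 4.18, 3.09, 0.00 cfs.
ΣQ_DR = 143.0 cfs.
With Δt = 2 h = 7200 s, V = ΣQ_DR · Δt = 143.0 × 7200 = 1.03 × 10^6 ft³.

V ≈ 1.03 × 10^6 ft³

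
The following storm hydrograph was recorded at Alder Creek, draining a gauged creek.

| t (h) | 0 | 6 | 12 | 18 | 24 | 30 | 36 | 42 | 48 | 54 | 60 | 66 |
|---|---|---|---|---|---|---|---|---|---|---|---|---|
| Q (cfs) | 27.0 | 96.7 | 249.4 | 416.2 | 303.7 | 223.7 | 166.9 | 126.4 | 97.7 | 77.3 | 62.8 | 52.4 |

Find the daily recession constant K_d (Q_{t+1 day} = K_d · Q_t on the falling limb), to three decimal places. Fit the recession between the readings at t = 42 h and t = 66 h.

K_d ≈ 0.415

Between t = 42 h and t = 66 h the flow falls from 126.4 to 52.4 cfs over 4×6 h = 24 h.
Per-interval ratio K = (52.4/126.4)^(1/4) = 0.8024; K_d = K^(24/6) = 0.415.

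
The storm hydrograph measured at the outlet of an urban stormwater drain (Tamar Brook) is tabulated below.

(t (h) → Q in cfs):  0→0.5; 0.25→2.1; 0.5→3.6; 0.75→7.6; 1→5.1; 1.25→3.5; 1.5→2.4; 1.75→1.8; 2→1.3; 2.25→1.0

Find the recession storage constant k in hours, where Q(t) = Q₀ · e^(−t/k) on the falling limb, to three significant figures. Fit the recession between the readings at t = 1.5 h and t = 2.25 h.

k ≈ 0.857 h

On the falling limb, Q drops from 2.4 to 1.0 cfs between t = 1.5 h and t = 2.25 h (Δt = 0.75 h).
k = −Δt / ln(Q₂/Q₁) = −0.75 / ln(1.0/2.4) = 0.857 h.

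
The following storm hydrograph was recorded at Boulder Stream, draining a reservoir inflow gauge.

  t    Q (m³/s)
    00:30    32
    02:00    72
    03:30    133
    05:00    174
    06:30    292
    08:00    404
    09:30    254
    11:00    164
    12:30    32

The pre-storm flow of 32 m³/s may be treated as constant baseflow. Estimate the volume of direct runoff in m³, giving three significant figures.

V ≈ 6.85 × 10^6 m³

Direct-runoff ordinates (Q − Q_b): 0.0, 40.0, 101.0, 142.0, 260.0, 372.0, 222.0, 132.0, 0.0 m³/s.
ΣQ_DR = 1269 m³/s.
With Δt = 1.5 h = 5400 s, V = ΣQ_DR · Δt = 1269 × 5400 = 6.85 × 10^6 m³.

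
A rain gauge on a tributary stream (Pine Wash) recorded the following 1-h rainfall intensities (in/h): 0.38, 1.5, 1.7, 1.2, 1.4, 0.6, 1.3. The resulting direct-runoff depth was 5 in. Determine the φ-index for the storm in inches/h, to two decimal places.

φ ≈ 0.45 in/h

Only the 6 blocks with intensity above φ contribute runoff: 1.5, 1.7, 1.2, 1.4, 0.6, 1.3 in/h.
Σ(I−φ)·Δt = d  ⇒  (1.5+1.7+1.2+1.4+0.6+1.3 − 6φ)·1 = 5
φ = (7.700 − 5/1) / 6 = 0.45 in/h.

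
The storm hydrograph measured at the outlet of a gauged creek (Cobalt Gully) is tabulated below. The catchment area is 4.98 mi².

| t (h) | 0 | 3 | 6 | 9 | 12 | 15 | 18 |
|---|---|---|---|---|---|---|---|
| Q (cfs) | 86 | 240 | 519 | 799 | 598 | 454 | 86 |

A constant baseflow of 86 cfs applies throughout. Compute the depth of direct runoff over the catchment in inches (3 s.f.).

Direct runoff: 0.0, 154.0, 433.0, 713.0, 512.0, 368.0, 0.0 cfs; ΣQ_DR = 2180 cfs.
V = ΣQ_DR · Δt = 2180 × 10800 s = 2.354 × 10^7 ft³.
Over A = 4.98 mi², depth = V / A = 2.03 in.

d ≈ 2.03 in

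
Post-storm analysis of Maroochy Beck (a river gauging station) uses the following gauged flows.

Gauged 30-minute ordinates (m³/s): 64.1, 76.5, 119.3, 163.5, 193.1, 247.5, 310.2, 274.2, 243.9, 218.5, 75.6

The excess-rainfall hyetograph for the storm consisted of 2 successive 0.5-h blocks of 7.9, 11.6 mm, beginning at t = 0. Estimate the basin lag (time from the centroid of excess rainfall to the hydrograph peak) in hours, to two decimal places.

t_L ≈ 2.45 h

Centroid of excess rainfall: t_c = Σ P_i·t̄_i / ΣP_i = 0.5474 h (block centres at 0.25, 0.75 h).
Hydrograph peak occurs at t = 3 h, so basin lag t_L = 3 − 0.5474 = 2.45 h.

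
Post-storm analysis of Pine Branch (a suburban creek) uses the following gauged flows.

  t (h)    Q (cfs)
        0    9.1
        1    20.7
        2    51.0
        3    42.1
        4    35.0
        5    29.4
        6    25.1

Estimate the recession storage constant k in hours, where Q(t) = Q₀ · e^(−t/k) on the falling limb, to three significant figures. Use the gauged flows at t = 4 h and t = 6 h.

k ≈ 6.02 h

On the falling limb, Q drops from 35.0 to 25.1 cfs between t = 4 h and t = 6 h (Δt = 2 h).
k = −Δt / ln(Q₂/Q₁) = −2 / ln(25.1/35.0) = 6.02 h.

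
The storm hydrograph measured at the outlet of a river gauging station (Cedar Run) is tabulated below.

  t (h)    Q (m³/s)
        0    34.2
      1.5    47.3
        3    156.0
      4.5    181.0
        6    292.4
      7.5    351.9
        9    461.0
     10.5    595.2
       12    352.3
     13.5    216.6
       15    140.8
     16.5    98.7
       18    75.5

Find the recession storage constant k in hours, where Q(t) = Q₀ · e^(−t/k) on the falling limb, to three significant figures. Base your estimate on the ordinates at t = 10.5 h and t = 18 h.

k ≈ 3.63 h

On the falling limb, Q drops from 595.2 to 75.5 m³/s between t = 10.5 h and t = 18 h (Δt = 7.5 h).
k = −Δt / ln(Q₂/Q₁) = −7.5 / ln(75.5/595.2) = 3.63 h.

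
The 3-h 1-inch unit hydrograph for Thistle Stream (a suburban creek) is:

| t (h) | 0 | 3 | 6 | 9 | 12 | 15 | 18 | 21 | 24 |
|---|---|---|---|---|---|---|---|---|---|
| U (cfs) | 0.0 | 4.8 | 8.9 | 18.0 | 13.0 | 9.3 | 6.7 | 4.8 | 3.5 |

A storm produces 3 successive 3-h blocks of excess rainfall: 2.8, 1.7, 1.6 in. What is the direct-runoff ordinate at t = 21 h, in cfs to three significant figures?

Q ≈ 39.7 cfs

By discrete convolution, Q_j = Σ (P_i / 1 in) · U_{j−i}.
At t = 21 h (j=7): Q = (2.8/1)·4.8 + (1.7/1)·6.7 + (1.6/1)·9.3 = 39.7 cfs.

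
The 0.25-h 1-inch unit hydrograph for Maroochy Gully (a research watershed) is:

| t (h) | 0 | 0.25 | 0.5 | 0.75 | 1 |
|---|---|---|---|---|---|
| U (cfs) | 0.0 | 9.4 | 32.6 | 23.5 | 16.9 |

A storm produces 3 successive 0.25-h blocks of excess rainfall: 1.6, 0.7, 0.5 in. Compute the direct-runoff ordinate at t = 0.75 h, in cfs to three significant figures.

Q ≈ 65.1 cfs

By discrete convolution, Q_j = Σ (P_i / 1 in) · U_{j−i}.
At t = 0.75 h (j=3): Q = (1.6/1)·23.5 + (0.7/1)·32.6 + (0.5/1)·9.4 = 65.1 cfs.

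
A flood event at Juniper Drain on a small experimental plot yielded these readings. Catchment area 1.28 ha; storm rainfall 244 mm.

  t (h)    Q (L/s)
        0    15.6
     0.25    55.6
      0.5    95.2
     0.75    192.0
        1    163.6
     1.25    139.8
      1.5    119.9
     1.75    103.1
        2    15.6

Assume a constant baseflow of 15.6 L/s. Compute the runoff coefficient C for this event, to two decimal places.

C ≈ 0.22

ΣQ_DR = 760.0 L/s; V = ΣQ_DR·Δt = 6.840 × 10^5 L.
Runoff depth d = V / A = 53.44 mm.
C = d / P = 53.44 / 244 = 0.22.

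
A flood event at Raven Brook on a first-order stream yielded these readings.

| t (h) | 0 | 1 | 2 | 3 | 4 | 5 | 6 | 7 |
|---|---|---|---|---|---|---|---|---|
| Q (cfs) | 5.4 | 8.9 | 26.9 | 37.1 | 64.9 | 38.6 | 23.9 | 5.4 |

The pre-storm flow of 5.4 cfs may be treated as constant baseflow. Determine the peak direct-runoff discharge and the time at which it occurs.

Subtracting baseflow gives direct-runoff ordinates: 0.0, 3.5, 21.5, 31.7, 59.5, 33.2, 18.5, 0.0 cfs.
The maximum is 59.5 cfs, occurring at the reading for t = 4 h.

Q_p = 59.5 cfs at t = 4 h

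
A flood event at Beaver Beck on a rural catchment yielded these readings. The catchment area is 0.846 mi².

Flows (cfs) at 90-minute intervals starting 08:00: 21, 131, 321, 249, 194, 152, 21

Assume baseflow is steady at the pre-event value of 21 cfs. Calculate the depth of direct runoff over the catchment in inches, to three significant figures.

d ≈ 2.59 in

Direct runoff: 0.0, 110.0, 300.0, 228.0, 173.0, 131.0, 0.0 cfs; ΣQ_DR = 942.0 cfs.
V = ΣQ_DR · Δt = 942.0 × 5400 s = 5.087 × 10^6 ft³.
Over A = 0.846 mi², depth = V / A = 2.59 in.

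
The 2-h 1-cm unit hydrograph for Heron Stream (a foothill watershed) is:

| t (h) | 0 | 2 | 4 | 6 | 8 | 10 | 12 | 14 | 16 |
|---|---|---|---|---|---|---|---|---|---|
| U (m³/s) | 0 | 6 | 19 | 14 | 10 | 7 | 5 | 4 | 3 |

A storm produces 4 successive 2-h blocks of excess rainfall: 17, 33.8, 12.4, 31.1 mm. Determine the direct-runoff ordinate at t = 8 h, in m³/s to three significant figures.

Q ≈ 107 m³/s

By discrete convolution, Q_j = Σ (P_i / 10 mm) · U_{j−i}.
At t = 8 h (j=4): Q = (17/10)·10 + (33.8/10)·14 + (12.4/10)·19 + (31.1/10)·6 = 107 m³/s.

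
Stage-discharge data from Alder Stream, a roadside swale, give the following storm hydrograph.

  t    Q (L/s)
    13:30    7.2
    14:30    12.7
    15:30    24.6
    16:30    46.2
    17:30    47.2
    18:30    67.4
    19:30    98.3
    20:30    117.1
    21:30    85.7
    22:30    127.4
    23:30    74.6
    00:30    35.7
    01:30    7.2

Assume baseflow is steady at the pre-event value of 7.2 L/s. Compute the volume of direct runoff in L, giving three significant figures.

V ≈ 2.37 × 10^6 L

Direct-runoff ordinates (Q − Q_b): 0.0, 5.5, 17.4, 39.0, 40.0, 60.2, 91.1, 109.9, 78.5, 120.2, 67.4, 28.5, 0.0 L/s.
ΣQ_DR = 657.7 L/s.
With Δt = 1 h = 3600 s, V = ΣQ_DR · Δt = 657.7 × 3600 = 2.37 × 10^6 L.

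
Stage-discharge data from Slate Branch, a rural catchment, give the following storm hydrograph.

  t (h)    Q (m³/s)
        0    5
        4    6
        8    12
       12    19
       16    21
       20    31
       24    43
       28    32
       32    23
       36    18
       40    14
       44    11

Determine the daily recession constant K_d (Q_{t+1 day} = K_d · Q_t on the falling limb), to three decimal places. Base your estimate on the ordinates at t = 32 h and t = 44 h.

Between t = 32 h and t = 44 h the flow falls from 23 to 11 m³/s over 3×4 h = 12 h.
Per-interval ratio K = (11/23)^(1/3) = 0.7820; K_d = K^(24/4) = 0.229.

K_d ≈ 0.229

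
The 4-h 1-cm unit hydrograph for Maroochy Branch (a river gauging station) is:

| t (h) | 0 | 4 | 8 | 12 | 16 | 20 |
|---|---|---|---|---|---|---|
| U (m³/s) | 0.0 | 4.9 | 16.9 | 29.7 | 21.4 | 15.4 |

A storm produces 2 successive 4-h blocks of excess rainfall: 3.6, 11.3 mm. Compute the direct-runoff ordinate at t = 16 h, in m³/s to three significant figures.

Q ≈ 41.3 m³/s

By discrete convolution, Q_j = Σ (P_i / 10 mm) · U_{j−i}.
At t = 16 h (j=4): Q = (3.6/10)·21.4 + (11.3/10)·29.7 = 41.3 m³/s.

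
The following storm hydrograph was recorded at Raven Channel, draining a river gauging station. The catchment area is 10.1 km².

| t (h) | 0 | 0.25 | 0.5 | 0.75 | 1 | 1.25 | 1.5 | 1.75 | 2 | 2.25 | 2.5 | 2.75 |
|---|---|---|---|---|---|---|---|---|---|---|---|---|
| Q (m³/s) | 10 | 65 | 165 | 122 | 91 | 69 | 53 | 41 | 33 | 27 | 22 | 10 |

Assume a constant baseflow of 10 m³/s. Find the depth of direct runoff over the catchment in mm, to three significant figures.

d ≈ 52.4 mm

Direct runoff: 0.0, 55.0, 155.0, 112.0, 81.0, 59.0, 43.0, 31.0, 23.0, 17.0, 12.0, 0.0 m³/s; ΣQ_DR = 588.0 m³/s.
V = ΣQ_DR · Δt = 588.0 × 900 s = 5.292 × 10^5 m³.
Over A = 10.1 km², depth = V / A = 52.4 mm.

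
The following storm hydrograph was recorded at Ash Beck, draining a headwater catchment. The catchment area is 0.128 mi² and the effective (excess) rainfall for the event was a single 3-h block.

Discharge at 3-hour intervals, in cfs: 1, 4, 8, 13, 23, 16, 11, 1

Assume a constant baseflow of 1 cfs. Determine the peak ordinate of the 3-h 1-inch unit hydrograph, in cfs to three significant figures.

Direct runoff: 0.0, 3.0, 7.0, 12.0, 22.0, 15.0, 10.0, 0.0 cfs; ΣQ_DR = 69.00 cfs, peak = 22.0 cfs.
Runoff depth d = ΣQ_DR·Δt / A = 69.00 × 10800 / (0.128 mi²) = 2.506 in.
The 1-inch UH is the DRH scaled by (1 in)/d, so U_p = 22.0 × 1/2.506 = 8.78 cfs.

U_p ≈ 8.78 cfs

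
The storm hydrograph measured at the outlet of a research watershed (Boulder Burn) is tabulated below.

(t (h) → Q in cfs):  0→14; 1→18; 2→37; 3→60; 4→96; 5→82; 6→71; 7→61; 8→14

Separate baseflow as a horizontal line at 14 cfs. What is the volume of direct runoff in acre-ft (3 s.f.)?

V ≈ 27.0 acre-ft

Direct-runoff ordinates (Q − Q_b): 0.0, 4.0, 23.0, 46.0, 82.0, 68.0, 57.0, 47.0, 0.0 cfs.
ΣQ_DR = 327.0 cfs.
With Δt = 1 h = 3600 s, V = ΣQ_DR · Δt = 327.0 × 3600 = 1.18 × 10^6 ft³ = 27.0 acre-ft.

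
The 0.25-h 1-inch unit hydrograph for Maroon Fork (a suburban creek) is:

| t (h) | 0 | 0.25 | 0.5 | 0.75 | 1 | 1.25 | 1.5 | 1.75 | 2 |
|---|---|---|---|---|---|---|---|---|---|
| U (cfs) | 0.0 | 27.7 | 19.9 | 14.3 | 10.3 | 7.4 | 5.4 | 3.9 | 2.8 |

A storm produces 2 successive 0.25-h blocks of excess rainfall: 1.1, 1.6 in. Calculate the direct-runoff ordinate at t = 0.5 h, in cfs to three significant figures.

By discrete convolution, Q_j = Σ (P_i / 1 in) · U_{j−i}.
At t = 0.5 h (j=2): Q = (1.1/1)·19.9 + (1.6/1)·27.7 = 66.2 cfs.

Q ≈ 66.2 cfs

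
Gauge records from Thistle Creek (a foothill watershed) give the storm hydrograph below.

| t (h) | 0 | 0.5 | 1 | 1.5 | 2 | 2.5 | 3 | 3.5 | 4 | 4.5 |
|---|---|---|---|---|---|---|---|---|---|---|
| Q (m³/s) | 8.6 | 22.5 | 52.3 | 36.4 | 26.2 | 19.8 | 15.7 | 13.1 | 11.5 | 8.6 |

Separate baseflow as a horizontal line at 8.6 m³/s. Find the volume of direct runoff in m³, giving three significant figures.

V ≈ 2.32 × 10^5 m³

Direct-runoff ordinates (Q − Q_b): 0.0, 13.9, 43.7, 27.8, 17.6, 11.2, 7.1, 4.5, 2.9, 0.0 m³/s.
ΣQ_DR = 128.7 m³/s.
With Δt = 0.5 h = 1800 s, V = ΣQ_DR · Δt = 128.7 × 1800 = 2.32 × 10^5 m³.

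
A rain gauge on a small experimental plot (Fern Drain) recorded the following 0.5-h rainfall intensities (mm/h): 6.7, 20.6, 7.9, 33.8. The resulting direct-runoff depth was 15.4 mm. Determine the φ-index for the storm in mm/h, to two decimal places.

Only the 2 blocks with intensity above φ contribute runoff: 20.6, 33.8 mm/h.
Σ(I−φ)·Δt = d  ⇒  (20.6+33.8 − 2φ)·0.5 = 15.4
φ = (54.40 − 15.4/0.5) / 2 = 11.80 mm/h.

φ ≈ 11.80 mm/h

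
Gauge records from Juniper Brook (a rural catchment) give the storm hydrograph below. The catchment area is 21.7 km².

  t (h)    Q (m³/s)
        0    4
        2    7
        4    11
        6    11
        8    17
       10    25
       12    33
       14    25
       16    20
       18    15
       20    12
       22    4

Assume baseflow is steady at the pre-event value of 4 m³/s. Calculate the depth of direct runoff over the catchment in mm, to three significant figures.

d ≈ 45.1 mm

Direct runoff: 0.0, 3.0, 7.0, 7.0, 13.0, 21.0, 29.0, 21.0, 16.0, 11.0, 8.0, 0.0 m³/s; ΣQ_DR = 136.0 m³/s.
V = ΣQ_DR · Δt = 136.0 × 7200 s = 9.792 × 10^5 m³.
Over A = 21.7 km², depth = V / A = 45.1 mm.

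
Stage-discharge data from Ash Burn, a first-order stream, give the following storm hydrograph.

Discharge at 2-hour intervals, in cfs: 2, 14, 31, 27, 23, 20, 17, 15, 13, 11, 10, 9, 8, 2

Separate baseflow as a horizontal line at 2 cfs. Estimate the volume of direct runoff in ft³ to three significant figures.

Direct-runoff ordinates (Q − Q_b): 0.0, 12.0, 29.0, 25.0, 21.0, 18.0, 15.0, 13.0, 11.0, 9.0, 8.0, 7.0, 6.0, 0.0 cfs.
ΣQ_DR = 174.0 cfs.
With Δt = 2 h = 7200 s, V = ΣQ_DR · Δt = 174.0 × 7200 = 1.25 × 10^6 ft³.

V ≈ 1.25 × 10^6 ft³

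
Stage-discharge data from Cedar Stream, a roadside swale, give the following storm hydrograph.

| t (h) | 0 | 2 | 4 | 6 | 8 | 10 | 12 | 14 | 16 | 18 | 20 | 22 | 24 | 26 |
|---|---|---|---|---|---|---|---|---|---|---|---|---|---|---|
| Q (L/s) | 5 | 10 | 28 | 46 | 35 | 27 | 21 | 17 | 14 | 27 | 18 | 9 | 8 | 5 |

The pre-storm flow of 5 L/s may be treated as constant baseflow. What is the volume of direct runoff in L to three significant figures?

V ≈ 1.44 × 10^6 L

Direct-runoff ordinates (Q − Q_b): 0.0, 5.0, 23.0, 41.0, 30.0, 22.0, 16.0, 12.0, 9.0, 22.0, 13.0, 4.0, 3.0, 0.0 L/s.
ΣQ_DR = 200.0 L/s.
With Δt = 2 h = 7200 s, V = ΣQ_DR · Δt = 200.0 × 7200 = 1.44 × 10^6 L.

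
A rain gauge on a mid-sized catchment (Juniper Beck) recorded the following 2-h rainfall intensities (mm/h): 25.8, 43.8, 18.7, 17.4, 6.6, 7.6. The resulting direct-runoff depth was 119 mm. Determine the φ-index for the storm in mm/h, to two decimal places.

Only the 4 blocks with intensity above φ contribute runoff: 25.8, 43.8, 18.7, 17.4 mm/h.
Σ(I−φ)·Δt = d  ⇒  (25.8+43.8+18.7+17.4 − 4φ)·2 = 119
φ = (105.7 − 119/2) / 4 = 11.55 mm/h.

φ ≈ 11.55 mm/h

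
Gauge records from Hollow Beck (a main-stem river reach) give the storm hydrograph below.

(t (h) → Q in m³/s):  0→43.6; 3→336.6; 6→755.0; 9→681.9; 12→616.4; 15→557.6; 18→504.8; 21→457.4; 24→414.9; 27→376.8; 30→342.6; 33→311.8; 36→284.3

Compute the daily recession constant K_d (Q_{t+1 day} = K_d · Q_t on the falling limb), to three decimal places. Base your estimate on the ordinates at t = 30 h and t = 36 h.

Between t = 30 h and t = 36 h the flow falls from 342.6 to 284.3 m³/s over 2×3 h = 6 h.
Per-interval ratio K = (284.3/342.6)^(1/2) = 0.9110; K_d = K^(24/3) = 0.474.

K_d ≈ 0.474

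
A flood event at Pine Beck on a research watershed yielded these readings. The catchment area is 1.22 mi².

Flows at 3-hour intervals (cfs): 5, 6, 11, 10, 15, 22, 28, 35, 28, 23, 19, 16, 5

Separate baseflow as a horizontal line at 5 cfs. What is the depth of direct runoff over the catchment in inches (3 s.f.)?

Direct runoff: 0.0, 1.0, 6.0, 5.0, 10.0, 17.0, 23.0, 30.0, 23.0, 18.0, 14.0, 11.0, 0.0 cfs; ΣQ_DR = 158.0 cfs.
V = ΣQ_DR · Δt = 158.0 × 10800 s = 1.706 × 10^6 ft³.
Over A = 1.22 mi², depth = V / A = 0.602 in.

d ≈ 0.602 in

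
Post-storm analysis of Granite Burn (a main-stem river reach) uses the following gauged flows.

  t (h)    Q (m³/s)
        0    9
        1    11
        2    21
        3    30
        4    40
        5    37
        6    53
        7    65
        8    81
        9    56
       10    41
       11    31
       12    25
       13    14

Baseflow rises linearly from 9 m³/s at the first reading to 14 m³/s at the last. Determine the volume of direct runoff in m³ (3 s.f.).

Direct-runoff ordinates (Q − Q_b): 0.00, 1.62, 11.23, 19.85, 29.46, 26.08, 41.69, 53.31, 68.92, 43.54, 28.15, 17.77, 11.38, 0.00 m³/s.
ΣQ_DR = 353.0 m³/s.
With Δt = 1 h = 3600 s, V = ΣQ_DR · Δt = 353.0 × 3600 = 1.27 × 10^6 m³.

V ≈ 1.27 × 10^6 m³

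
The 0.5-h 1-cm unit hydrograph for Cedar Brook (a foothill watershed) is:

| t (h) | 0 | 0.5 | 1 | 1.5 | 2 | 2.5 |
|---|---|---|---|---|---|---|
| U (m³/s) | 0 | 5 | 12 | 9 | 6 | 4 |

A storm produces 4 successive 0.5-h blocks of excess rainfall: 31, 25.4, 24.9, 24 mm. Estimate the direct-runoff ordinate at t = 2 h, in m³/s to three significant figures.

Q ≈ 83.3 m³/s

By discrete convolution, Q_j = Σ (P_i / 10 mm) · U_{j−i}.
At t = 2 h (j=4): Q = (31/10)·6 + (25.4/10)·9 + (24.9/10)·12 + (24/10)·5 = 83.3 m³/s.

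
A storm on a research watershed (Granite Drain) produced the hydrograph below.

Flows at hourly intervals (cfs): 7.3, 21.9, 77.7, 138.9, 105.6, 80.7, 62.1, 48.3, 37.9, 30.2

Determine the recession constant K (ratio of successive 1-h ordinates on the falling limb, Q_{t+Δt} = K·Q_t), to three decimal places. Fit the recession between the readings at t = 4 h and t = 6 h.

Using the recession-limb readings at t = 4 h and t = 6 h: Q falls from 105.6 to 62.1 cfs over 2 intervals.
K = (Q₂/Q₁)^(1/2) = (62.1/105.6)^(1/2) = 0.767.

K ≈ 0.767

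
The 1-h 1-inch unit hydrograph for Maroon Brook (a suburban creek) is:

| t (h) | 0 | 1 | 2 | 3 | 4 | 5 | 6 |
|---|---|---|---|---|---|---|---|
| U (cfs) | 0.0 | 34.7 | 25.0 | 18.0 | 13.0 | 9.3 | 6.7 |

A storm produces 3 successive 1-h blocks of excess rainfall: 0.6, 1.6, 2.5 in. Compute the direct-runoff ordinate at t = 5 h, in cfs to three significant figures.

By discrete convolution, Q_j = Σ (P_i / 1 in) · U_{j−i}.
At t = 5 h (j=5): Q = (0.6/1)·9.3 + (1.6/1)·13.0 + (2.5/1)·18.0 = 71.4 cfs.

Q ≈ 71.4 cfs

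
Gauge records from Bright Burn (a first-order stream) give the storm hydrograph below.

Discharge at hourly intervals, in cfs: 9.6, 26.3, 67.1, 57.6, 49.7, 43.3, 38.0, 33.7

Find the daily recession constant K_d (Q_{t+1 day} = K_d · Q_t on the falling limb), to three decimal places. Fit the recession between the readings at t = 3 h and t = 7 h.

K_d ≈ 0.040

Between t = 3 h and t = 7 h the flow falls from 57.6 to 33.7 cfs over 4×1 h = 4 h.
Per-interval ratio K = (33.7/57.6)^(1/4) = 0.8746; K_d = K^(24/1) = 0.040.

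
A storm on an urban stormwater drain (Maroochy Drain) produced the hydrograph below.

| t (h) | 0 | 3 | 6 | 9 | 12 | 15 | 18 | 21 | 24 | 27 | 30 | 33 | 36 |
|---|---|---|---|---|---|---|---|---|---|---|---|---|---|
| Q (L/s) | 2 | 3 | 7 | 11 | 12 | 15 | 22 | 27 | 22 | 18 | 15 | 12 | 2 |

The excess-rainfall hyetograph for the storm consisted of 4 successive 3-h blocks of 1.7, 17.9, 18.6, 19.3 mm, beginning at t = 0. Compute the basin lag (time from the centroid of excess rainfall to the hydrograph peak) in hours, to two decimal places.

Centroid of excess rainfall: t_c = Σ P_i·t̄_i / ΣP_i = 7.3957 h (block centres at 1.5, 4.5, 7.5, 10.5 h).
Hydrograph peak occurs at t = 21 h, so basin lag t_L = 21 − 7.3957 = 13.60 h.

t_L ≈ 13.60 h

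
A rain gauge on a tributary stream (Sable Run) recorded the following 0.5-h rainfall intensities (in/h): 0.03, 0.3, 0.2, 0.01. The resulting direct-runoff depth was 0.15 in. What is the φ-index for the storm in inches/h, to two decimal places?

φ ≈ 0.10 in/h

Only the 2 blocks with intensity above φ contribute runoff: 0.3, 0.2 in/h.
Σ(I−φ)·Δt = d  ⇒  (0.3+0.2 − 2φ)·0.5 = 0.15
φ = (0.5000 − 0.15/0.5) / 2 = 0.10 in/h.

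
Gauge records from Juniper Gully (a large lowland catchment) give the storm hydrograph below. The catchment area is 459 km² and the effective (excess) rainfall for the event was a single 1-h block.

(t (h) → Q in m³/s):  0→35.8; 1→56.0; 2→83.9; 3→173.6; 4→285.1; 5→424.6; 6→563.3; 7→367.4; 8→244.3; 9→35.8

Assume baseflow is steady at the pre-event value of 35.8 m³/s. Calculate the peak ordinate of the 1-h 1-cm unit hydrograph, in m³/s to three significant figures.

Direct runoff: 0.0, 20.2, 48.1, 137.8, 249.3, 388.8, 527.5, 331.6, 208.5, 0.0 m³/s; ΣQ_DR = 1912 m³/s, peak = 527.5 m³/s.
Runoff depth d = ΣQ_DR·Δt / A = 1912 × 3600 / (459 km²) = 14.99 mm.
The 1-cm UH is the DRH scaled by (10 mm)/d, so U_p = 527.5 × 10/14.99 = 352 m³/s.

U_p ≈ 352 m³/s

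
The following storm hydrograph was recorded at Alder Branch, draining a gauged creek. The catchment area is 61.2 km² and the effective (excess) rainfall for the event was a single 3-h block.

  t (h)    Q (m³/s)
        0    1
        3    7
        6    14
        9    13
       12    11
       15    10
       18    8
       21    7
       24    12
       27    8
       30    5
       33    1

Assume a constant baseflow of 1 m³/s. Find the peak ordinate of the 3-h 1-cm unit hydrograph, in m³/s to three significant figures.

U_p ≈ 8.67 m³/s

Direct runoff: 0.0, 6.0, 13.0, 12.0, 10.0, 9.0, 7.0, 6.0, 11.0, 7.0, 4.0, 0.0 m³/s; ΣQ_DR = 85.00 m³/s, peak = 13.0 m³/s.
Runoff depth d = ΣQ_DR·Δt / A = 85.00 × 10800 / (61.2 km²) = 15.00 mm.
The 1-cm UH is the DRH scaled by (10 mm)/d, so U_p = 13.0 × 10/15.00 = 8.67 m³/s.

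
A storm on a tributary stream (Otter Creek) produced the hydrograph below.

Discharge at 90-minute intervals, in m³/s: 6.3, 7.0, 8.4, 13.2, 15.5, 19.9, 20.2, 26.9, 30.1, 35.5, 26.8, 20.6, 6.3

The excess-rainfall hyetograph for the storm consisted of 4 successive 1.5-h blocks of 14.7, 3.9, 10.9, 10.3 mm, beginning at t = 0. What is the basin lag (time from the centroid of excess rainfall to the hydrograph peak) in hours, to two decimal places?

t_L ≈ 10.62 h

Centroid of excess rainfall: t_c = Σ P_i·t̄_i / ΣP_i = 2.8832 h (block centres at 0.75, 2.25, 3.75, 5.25 h).
Hydrograph peak occurs at t = 13.5 h, so basin lag t_L = 13.5 − 2.8832 = 10.62 h.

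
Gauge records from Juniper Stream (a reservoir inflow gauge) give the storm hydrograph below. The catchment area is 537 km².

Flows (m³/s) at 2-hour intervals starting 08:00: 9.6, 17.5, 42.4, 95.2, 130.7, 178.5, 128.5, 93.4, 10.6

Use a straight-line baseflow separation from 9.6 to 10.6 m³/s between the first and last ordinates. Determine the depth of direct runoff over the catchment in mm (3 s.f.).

Direct runoff: 0.00, 7.78, 32.55, 85.22, 120.60, 168.28, 118.15, 82.92, 0.00 m³/s; ΣQ_DR = 615.5 m³/s.
V = ΣQ_DR · Δt = 615.5 × 7200 s = 4.432 × 10^6 m³.
Over A = 537 km², depth = V / A = 8.25 mm.

d ≈ 8.25 mm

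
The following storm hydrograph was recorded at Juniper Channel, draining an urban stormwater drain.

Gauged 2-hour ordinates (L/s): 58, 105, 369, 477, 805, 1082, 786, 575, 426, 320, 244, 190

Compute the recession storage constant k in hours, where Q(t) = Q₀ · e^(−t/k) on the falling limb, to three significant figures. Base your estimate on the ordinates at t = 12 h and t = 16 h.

On the falling limb, Q drops from 786 to 426 L/s between t = 12 h and t = 16 h (Δt = 4 h).
k = −Δt / ln(Q₂/Q₁) = −4 / ln(426/786) = 6.53 h.

k ≈ 6.53 h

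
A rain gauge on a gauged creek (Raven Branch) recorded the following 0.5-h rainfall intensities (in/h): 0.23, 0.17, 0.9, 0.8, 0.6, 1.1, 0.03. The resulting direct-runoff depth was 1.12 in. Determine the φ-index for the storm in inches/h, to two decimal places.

φ ≈ 0.29 in/h

Only the 4 blocks with intensity above φ contribute runoff: 0.9, 0.8, 0.6, 1.1 in/h.
Σ(I−φ)·Δt = d  ⇒  (0.9+0.8+0.6+1.1 − 4φ)·0.5 = 1.12
φ = (3.400 − 1.12/0.5) / 4 = 0.29 in/h.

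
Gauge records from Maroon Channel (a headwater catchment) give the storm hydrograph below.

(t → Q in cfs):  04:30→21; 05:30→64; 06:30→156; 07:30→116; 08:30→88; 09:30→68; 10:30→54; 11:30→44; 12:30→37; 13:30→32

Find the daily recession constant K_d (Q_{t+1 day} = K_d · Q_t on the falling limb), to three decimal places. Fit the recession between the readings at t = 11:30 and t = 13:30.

K_d ≈ 0.022

Between t = 11:30 and t = 13:30 the flow falls from 44 to 32 cfs over 2×1 h = 2 h.
Per-interval ratio K = (32/44)^(1/2) = 0.8528; K_d = K^(24/1) = 0.022.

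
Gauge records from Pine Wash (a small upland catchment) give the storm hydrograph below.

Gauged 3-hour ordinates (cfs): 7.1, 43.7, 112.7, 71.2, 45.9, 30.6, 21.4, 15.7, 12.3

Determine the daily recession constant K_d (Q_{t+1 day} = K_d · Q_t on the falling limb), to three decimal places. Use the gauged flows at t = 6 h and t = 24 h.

Between t = 6 h and t = 24 h the flow falls from 112.7 to 12.3 cfs over 6×3 h = 18 h.
Per-interval ratio K = (12.3/112.7)^(1/6) = 0.6913; K_d = K^(24/3) = 0.052.

K_d ≈ 0.052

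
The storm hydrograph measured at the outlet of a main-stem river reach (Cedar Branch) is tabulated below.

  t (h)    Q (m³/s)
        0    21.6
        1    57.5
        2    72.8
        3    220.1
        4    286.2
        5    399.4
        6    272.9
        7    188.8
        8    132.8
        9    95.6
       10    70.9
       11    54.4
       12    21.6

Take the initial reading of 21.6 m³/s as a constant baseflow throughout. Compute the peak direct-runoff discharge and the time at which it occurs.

Q_p = 377.8 m³/s at t = 5 h

Subtracting baseflow gives direct-runoff ordinates: 0.0, 35.9, 51.2, 198.5, 264.6, 377.8, 251.3, 167.2, 111.2, 74.0, 49.3, 32.8, 0.0 m³/s.
The maximum is 377.8 m³/s, occurring at the reading for t = 5 h.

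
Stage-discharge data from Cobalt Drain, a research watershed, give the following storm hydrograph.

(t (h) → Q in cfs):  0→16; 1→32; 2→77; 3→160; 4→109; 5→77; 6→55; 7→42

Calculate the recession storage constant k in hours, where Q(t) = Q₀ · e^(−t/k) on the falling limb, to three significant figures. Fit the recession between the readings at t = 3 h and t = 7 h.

k ≈ 2.99 h

On the falling limb, Q drops from 160 to 42 cfs between t = 3 h and t = 7 h (Δt = 4 h).
k = −Δt / ln(Q₂/Q₁) = −4 / ln(42/160) = 2.99 h.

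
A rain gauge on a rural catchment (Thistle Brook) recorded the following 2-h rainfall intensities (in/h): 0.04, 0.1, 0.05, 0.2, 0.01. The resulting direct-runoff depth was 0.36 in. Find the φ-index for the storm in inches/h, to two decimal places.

Only the 2 blocks with intensity above φ contribute runoff: 0.1, 0.2 in/h.
Σ(I−φ)·Δt = d  ⇒  (0.1+0.2 − 2φ)·2 = 0.36
φ = (0.3000 − 0.36/2) / 2 = 0.06 in/h.

φ ≈ 0.06 in/h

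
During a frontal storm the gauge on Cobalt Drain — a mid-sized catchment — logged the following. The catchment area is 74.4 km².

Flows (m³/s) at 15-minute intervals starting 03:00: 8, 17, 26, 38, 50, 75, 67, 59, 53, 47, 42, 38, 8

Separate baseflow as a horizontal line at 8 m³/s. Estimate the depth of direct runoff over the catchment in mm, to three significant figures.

Direct runoff: 0.0, 9.0, 18.0, 30.0, 42.0, 67.0, 59.0, 51.0, 45.0, 39.0, 34.0, 30.0, 0.0 m³/s; ΣQ_DR = 424.0 m³/s.
V = ΣQ_DR · Δt = 424.0 × 900 s = 3.816 × 10^5 m³.
Over A = 74.4 km², depth = V / A = 5.13 mm.

d ≈ 5.13 mm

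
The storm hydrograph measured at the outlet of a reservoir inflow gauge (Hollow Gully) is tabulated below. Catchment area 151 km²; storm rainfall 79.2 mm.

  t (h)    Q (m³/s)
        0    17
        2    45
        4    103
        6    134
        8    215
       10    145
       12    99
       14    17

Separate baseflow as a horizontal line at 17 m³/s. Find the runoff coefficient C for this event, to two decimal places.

C ≈ 0.38

ΣQ_DR = 639.0 m³/s; V = ΣQ_DR·Δt = 4.601 × 10^6 m³.
Runoff depth d = V / A = 30.47 mm.
C = d / P = 30.47 / 79.2 = 0.38.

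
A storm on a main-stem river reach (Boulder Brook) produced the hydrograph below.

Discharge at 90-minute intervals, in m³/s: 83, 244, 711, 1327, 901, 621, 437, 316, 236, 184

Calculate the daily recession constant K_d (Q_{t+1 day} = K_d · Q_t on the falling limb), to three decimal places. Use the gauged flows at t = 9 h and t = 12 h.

Between t = 9 h and t = 12 h the flow falls from 437 to 236 m³/s over 2×1.5 h = 3 h.
Per-interval ratio K = (236/437)^(1/2) = 0.7349; K_d = K^(24/1.5) = 0.007.

K_d ≈ 0.007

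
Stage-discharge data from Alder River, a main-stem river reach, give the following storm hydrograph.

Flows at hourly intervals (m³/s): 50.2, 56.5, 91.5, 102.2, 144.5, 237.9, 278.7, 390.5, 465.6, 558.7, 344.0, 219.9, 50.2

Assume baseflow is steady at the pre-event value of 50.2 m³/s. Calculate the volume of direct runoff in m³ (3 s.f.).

V ≈ 8.42 × 10^6 m³

Direct-runoff ordinates (Q − Q_b): 0.0, 6.3, 41.3, 52.0, 94.3, 187.7, 228.5, 340.3, 415.4, 508.5, 293.8, 169.7, 0.0 m³/s.
ΣQ_DR = 2338 m³/s.
With Δt = 1 h = 3600 s, V = ΣQ_DR · Δt = 2338 × 3600 = 8.42 × 10^6 m³.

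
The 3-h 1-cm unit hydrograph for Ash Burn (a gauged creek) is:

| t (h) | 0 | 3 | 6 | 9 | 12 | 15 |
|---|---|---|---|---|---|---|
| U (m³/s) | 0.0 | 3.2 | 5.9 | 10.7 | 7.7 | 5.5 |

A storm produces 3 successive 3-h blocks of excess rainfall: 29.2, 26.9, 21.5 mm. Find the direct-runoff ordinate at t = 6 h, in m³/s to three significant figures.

By discrete convolution, Q_j = Σ (P_i / 10 mm) · U_{j−i}.
At t = 6 h (j=2): Q = (29.2/10)·5.9 + (26.9/10)·3.2 + (21.5/10)·0.0 = 25.8 m³/s.

Q ≈ 25.8 m³/s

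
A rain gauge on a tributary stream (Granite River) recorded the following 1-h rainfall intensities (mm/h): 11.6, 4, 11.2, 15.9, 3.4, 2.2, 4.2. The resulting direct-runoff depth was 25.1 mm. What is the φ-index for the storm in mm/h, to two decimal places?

Only the 3 blocks with intensity above φ contribute runoff: 11.6, 11.2, 15.9 mm/h.
Σ(I−φ)·Δt = d  ⇒  (11.6+11.2+15.9 − 3φ)·1 = 25.1
φ = (38.70 − 25.1/1) / 3 = 4.53 mm/h.

φ ≈ 4.53 mm/h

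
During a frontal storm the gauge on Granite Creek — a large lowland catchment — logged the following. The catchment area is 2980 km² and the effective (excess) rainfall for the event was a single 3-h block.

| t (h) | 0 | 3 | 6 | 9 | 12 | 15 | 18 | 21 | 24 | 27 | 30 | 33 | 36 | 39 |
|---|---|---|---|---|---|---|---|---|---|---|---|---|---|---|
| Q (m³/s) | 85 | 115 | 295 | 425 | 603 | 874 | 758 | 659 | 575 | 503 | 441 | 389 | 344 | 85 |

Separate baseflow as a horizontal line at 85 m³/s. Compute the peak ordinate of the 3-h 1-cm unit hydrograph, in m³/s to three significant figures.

Direct runoff: 0.0, 30.0, 210.0, 340.0, 518.0, 789.0, 673.0, 574.0, 490.0, 418.0, 356.0, 304.0, 259.0, 0.0 m³/s; ΣQ_DR = 4961 m³/s, peak = 789.0 m³/s.
Runoff depth d = ΣQ_DR·Δt / A = 4961 × 10800 / (2980 km²) = 17.98 mm.
The 1-cm UH is the DRH scaled by (10 mm)/d, so U_p = 789.0 × 10/17.98 = 439 m³/s.

U_p ≈ 439 m³/s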